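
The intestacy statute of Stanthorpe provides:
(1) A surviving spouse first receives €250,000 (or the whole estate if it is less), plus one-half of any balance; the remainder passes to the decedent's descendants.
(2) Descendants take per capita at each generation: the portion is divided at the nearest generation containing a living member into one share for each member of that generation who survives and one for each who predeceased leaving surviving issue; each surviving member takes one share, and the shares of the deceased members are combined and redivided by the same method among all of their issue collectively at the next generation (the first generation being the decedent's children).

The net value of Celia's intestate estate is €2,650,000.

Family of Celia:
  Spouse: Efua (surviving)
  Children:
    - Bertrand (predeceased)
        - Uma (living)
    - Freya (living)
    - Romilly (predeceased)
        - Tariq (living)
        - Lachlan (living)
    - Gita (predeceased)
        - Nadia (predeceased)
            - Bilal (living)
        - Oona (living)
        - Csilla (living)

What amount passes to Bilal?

Bilal receives €150,000.

Efua first takes €250,000, leaving a balance of €2,400,000. Efua then takes one-half of the balance (€1,200,000), for a total of €1,450,000. The remaining €1,200,000 passes to the descendants.
The descendants' portion (€1,200,000) is divided at the children's generation into 4 shares of €300,000. Freya takes €300,000. The 3 shares of the deceased (Bertrand, Romilly, and Gita) are combined into a pool of €900,000.
That pool (€900,000) is divided at the grandchildren's generation into 6 shares of €150,000. Uma, Tariq, Lachlan, Oona, and Csilla each take €150,000. The remaining share for the deceased Nadia (€150,000) is carried to the next generation.
That pool (€150,000) passes entirely to Bilal, the sole taker at the great-grandchildren's generation.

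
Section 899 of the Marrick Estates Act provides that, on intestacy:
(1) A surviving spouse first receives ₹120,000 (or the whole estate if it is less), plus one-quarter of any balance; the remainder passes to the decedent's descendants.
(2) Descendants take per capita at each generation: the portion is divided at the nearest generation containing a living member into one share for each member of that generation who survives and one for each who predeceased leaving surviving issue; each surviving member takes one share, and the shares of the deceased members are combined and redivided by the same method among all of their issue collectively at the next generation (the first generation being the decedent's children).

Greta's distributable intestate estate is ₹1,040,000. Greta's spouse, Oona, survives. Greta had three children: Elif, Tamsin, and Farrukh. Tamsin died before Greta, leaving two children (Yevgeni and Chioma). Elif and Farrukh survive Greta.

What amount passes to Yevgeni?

Yevgeni receives ₹115,000.

Oona first takes ₹120,000, leaving a balance of ₹920,000. Oona then takes one-quarter of the balance (₹230,000), for a total of ₹350,000. The remaining ₹690,000 passes to the descendants.
The descendants' portion (₹690,000) is divided at the children's generation into 3 shares of ₹230,000. Elif and Farrukh each take ₹230,000. The remaining share for the deceased Tamsin (₹230,000) is carried to the next generation.
That pool (₹230,000) is divided at the grandchildren's generation equally among Yevgeni and Chioma: ₹115,000 each.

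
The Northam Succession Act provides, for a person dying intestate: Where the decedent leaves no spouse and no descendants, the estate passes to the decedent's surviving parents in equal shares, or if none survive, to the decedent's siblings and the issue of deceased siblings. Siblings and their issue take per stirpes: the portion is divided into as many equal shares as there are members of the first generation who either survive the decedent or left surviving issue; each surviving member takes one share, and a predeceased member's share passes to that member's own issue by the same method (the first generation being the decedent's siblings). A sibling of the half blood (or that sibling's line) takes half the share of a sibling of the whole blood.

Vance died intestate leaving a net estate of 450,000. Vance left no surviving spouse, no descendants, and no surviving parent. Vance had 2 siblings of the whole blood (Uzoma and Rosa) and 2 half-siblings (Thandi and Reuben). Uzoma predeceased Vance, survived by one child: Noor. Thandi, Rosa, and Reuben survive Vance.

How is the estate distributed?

Thandi: 75,000; Noor: 150,000; Rosa: 150,000; Reuben: 75,000

The entire 450,000 passes to the siblings and their issue.
Counting each half-blood sibling's line as half a unit, there are 3 units in 450,000, so one unit is 150,000. Whole-blood lines (Uzoma and Rosa) take 150,000 each; half-blood lines (Thandi and Reuben) take 75,000 each.
Uzoma's share (150,000) passes entirely to Noor.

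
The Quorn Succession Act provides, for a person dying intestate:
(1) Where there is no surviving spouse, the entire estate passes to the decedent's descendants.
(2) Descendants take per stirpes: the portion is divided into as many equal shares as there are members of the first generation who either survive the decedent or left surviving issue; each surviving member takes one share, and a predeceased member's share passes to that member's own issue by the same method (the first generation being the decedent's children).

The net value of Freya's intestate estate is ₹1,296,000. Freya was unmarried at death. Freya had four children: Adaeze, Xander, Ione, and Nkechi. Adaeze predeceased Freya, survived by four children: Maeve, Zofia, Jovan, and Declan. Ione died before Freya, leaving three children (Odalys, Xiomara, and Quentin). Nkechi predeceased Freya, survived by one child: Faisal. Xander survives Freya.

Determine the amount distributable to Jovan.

The entire ₹1,296,000 passes to the descendants.
That amount (₹1,296,000) is divided into 4 shares of ₹324,000: Xander takes ₹324,000; Adaeze's ₹324,000 share passes to Adaeze's issue; Ione's ₹324,000 share passes to Ione's issue; Nkechi's ₹324,000 share passes to Nkechi's issue.
Adaeze's share (₹324,000) is divided into 4 shares of ₹81,000: Maeve, Zofia, Jovan, and Declan each take ₹81,000.
Ione's share (₹324,000) is divided into 3 shares of ₹108,000: Odalys, Xiomara, and Quentin each take ₹108,000.
Nkechi's share (₹324,000) passes entirely to Faisal.

Jovan receives ₹81,000.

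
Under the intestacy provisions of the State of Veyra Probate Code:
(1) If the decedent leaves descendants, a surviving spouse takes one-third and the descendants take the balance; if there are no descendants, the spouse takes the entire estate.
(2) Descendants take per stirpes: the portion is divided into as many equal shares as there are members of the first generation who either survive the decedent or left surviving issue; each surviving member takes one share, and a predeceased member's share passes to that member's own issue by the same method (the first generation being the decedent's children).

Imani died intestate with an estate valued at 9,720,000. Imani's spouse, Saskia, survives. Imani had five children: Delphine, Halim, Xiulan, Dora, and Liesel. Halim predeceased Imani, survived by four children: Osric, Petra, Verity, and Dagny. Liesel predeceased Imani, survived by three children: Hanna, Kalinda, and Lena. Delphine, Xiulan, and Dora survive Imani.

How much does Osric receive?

Osric receives 324,000.

Saskia takes one-third of 9,720,000 = 3,240,000. The remaining 6,480,000 passes to the descendants.
The descendants' portion (6,480,000) is divided into 5 shares of 1,296,000: Delphine, Xiulan, and Dora each take 1,296,000; Halim's 1,296,000 share passes to Halim's issue; Liesel's 1,296,000 share passes to Liesel's issue.
Halim's share (1,296,000) is divided into 4 shares of 324,000: Osric, Petra, Verity, and Dagny each take 324,000.
Liesel's share (1,296,000) is divided into 3 shares of 432,000: Hanna, Kalinda, and Lena each take 432,000.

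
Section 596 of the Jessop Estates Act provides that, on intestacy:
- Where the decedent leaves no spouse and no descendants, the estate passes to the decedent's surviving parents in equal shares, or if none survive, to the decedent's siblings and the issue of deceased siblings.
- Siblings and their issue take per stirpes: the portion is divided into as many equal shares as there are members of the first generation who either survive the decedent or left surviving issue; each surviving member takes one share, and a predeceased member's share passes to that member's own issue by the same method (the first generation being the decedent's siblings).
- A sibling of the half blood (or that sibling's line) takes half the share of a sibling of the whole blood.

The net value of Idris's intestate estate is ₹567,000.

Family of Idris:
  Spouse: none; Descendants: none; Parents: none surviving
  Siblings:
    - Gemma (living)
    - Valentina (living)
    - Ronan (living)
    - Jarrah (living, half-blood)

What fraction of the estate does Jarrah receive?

Jarrah receives 1/7 of the estate.

The entire ₹567,000 passes to the siblings and their issue.
Counting each half-blood sibling's line as half a unit, there are 7/2 units in ₹567,000, so one unit is ₹162,000. Whole-blood lines (Gemma, Valentina, and Ronan) take ₹162,000 each; half-blood lines (Jarrah) take ₹81,000 each.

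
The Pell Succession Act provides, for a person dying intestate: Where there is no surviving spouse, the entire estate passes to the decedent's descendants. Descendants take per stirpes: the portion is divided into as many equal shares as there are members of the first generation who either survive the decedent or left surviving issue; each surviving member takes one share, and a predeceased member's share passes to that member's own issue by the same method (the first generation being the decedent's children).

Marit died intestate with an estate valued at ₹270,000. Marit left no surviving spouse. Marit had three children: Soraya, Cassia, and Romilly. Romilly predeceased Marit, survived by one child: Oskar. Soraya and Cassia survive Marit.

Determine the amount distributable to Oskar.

Oskar receives ₹90,000.

The entire ₹270,000 passes to the descendants.
That amount (₹270,000) is divided into 3 shares of ₹90,000: Soraya and Cassia each take ₹90,000; Romilly's ₹90,000 share passes to Romilly's issue.
Romilly's share (₹90,000) passes entirely to Oskar.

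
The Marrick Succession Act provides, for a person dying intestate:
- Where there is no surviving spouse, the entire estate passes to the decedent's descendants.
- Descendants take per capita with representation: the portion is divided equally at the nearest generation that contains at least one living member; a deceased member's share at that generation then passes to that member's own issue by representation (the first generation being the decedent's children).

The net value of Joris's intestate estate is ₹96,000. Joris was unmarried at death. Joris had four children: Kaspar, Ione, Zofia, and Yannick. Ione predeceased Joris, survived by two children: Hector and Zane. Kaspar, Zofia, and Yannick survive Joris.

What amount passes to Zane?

The entire ₹96,000 passes to the descendants.
That amount (₹96,000) is divided into 4 shares of ₹24,000: Kaspar, Zofia, and Yannick each take ₹24,000; Ione's ₹24,000 share passes to Ione's issue.
Ione's share (₹24,000) is divided into 2 shares of ₹12,000: Hector and Zane each take ₹12,000.

Zane receives ₹12,000.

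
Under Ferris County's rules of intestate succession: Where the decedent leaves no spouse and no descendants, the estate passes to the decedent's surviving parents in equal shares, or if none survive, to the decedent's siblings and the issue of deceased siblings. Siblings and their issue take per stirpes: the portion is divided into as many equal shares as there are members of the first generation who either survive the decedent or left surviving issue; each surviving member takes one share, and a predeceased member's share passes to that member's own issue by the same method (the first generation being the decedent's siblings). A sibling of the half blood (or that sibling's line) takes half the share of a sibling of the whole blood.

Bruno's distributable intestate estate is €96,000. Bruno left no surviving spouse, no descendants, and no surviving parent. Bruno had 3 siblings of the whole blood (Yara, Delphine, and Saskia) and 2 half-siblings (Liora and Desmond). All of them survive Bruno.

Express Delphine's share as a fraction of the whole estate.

The entire €96,000 passes to the siblings and their issue.
Counting each half-blood sibling's line as half a unit, there are 4 units in €96,000, so one unit is €24,000. Whole-blood lines (Yara, Delphine, and Saskia) take €24,000 each; half-blood lines (Liora and Desmond) take €12,000 each.

Delphine receives 1/4 of the estate.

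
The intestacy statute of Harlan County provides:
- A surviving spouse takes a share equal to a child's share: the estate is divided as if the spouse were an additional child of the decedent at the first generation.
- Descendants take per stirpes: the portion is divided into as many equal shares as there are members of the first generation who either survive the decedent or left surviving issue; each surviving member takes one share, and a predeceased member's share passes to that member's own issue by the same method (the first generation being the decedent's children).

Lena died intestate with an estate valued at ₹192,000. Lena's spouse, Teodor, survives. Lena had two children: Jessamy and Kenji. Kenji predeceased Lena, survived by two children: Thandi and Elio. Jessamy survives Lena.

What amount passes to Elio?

Elio receives ₹32,000.

The spouse counts as an additional share at the children's level, so there are 3 primary shares of ₹64,000. Teodor takes one such share (₹64,000).
The children's combined portion (₹128,000) is divided into 2 shares of ₹64,000: Jessamy takes ₹64,000; Kenji's ₹64,000 share passes to Kenji's issue.
Kenji's share (₹64,000) is divided into 2 shares of ₹32,000: Thandi and Elio each take ₹32,000.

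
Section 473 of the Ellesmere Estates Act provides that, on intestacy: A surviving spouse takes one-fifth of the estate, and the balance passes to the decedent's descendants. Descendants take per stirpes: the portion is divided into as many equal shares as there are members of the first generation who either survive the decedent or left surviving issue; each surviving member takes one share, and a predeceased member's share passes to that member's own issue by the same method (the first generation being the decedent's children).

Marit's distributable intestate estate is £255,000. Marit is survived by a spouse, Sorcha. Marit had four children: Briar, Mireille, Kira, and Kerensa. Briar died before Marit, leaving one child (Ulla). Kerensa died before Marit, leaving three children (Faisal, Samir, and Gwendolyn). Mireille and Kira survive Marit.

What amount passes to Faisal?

Sorcha takes one-fifth of £255,000 = £51,000. The remaining £204,000 passes to the descendants.
The descendants' portion (£204,000) is divided into 4 shares of £51,000: Mireille and Kira each take £51,000; Briar's £51,000 share passes to Briar's issue; Kerensa's £51,000 share passes to Kerensa's issue.
Briar's share (£51,000) passes entirely to Ulla.
Kerensa's share (£51,000) is divided into 3 shares of £17,000: Faisal, Samir, and Gwendolyn each take £17,000.

Faisal receives £17,000.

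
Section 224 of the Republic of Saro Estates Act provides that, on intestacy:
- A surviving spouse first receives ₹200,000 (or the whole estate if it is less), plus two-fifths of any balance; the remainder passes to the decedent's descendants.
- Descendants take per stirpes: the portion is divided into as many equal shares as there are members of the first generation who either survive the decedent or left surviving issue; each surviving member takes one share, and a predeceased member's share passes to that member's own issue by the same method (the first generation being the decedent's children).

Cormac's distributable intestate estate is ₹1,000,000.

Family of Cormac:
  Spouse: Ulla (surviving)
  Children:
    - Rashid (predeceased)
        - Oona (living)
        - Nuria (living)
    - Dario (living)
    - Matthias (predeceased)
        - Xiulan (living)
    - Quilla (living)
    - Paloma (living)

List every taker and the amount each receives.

Ulla: ₹520,000; Oona: ₹48,000; Nuria: ₹48,000; Dario: ₹96,000; Xiulan: ₹96,000; Quilla: ₹96,000; Paloma: ₹96,000

Ulla first takes ₹200,000, leaving a balance of ₹800,000. Ulla then takes two-fifths of the balance (₹320,000), for a total of ₹520,000. The remaining ₹480,000 passes to the descendants.
The descendants' portion (₹480,000) is divided into 5 shares of ₹96,000: Dario, Quilla, and Paloma each take ₹96,000; Rashid's ₹96,000 share passes to Rashid's issue; Matthias's ₹96,000 share passes to Matthias's issue.
Rashid's share (₹96,000) is divided into 2 shares of ₹48,000: Oona and Nuria each take ₹48,000.
Matthias's share (₹96,000) passes entirely to Xiulan.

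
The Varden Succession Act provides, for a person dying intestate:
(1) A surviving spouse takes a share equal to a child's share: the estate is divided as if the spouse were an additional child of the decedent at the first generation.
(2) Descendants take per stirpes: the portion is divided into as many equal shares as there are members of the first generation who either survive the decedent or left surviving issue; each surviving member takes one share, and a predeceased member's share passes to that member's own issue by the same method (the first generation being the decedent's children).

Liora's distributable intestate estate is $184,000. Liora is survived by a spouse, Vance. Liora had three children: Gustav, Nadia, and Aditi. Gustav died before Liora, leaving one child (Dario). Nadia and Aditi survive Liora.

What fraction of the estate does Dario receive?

Dario receives 1/4 of the estate.

The spouse counts as an additional share at the children's level, so there are 4 primary shares of $46,000. Vance takes one such share ($46,000).
The children's combined portion ($138,000) is divided into 3 shares of $46,000: Nadia and Aditi each take $46,000; Gustav's $46,000 share passes to Gustav's issue.
Gustav's share ($46,000) passes entirely to Dario.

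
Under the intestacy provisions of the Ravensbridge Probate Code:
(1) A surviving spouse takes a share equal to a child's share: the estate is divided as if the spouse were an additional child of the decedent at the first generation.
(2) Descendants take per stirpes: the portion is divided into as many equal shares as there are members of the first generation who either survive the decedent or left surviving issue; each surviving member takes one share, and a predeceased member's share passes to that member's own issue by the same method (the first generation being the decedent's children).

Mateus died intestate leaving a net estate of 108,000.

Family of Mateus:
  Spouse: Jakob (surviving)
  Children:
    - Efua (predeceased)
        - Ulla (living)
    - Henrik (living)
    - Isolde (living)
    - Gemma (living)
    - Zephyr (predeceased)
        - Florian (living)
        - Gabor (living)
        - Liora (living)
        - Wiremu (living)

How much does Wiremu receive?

The spouse counts as an additional share at the children's level, so there are 6 primary shares of 18,000. Jakob takes one such share (18,000).
The children's combined portion (90,000) is divided into 5 shares of 18,000: Henrik, Isolde, and Gemma each take 18,000; Efua's 18,000 share passes to Efua's issue; Zephyr's 18,000 share passes to Zephyr's issue.
Efua's share (18,000) passes entirely to Ulla.
Zephyr's share (18,000) is divided into 4 shares of 4,500: Florian, Gabor, Liora, and Wiremu each take 4,500.

Wiremu receives 4,500.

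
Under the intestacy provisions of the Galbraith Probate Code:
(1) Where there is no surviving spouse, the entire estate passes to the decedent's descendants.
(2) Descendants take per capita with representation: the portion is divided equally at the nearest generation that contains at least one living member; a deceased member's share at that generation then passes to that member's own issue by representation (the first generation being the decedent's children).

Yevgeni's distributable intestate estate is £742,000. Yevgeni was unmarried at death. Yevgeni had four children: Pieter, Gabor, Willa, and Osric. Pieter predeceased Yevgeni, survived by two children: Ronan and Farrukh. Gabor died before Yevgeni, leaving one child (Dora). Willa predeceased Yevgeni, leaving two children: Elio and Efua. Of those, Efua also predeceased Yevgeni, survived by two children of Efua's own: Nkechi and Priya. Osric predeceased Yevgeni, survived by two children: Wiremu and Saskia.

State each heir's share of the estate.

The entire £742,000 passes to the descendants.
No child survives, so the initial division is made at the grandchildren's generation.
That amount (£742,000) is divided into 7 shares of £106,000: Ronan, Farrukh, Dora, Elio, Wiremu, and Saskia each take £106,000; Efua's £106,000 share passes to Efua's issue.
Efua's share (£106,000) is divided into 2 shares of £53,000: Nkechi and Priya each take £53,000.

Ronan: £106,000; Farrukh: £106,000; Dora: £106,000; Elio: £106,000; Nkechi: £53,000; Priya: £53,000; Wiremu: £106,000; Saskia: £106,000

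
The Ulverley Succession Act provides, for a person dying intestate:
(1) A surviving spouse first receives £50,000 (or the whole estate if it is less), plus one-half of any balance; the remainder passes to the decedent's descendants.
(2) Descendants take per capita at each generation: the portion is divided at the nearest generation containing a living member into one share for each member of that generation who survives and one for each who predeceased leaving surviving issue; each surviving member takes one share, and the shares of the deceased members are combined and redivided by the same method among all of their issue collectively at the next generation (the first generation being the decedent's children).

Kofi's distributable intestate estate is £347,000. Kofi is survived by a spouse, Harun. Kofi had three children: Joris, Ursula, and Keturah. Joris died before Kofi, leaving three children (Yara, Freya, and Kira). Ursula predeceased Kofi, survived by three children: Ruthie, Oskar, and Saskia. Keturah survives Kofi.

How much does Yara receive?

Yara receives £16,500.

Harun first takes £50,000, leaving a balance of £297,000. Harun then takes one-half of the balance (£148,500), for a total of £198,500. The remaining £148,500 passes to the descendants.
The descendants' portion (£148,500) is divided at the children's generation into 3 shares of £49,500. Keturah takes £49,500. The 2 shares of the deceased (Joris and Ursula) are combined into a pool of £99,000.
That pool (£99,000) is divided at the grandchildren's generation equally among Yara, Freya, Kira, Ruthie, Oskar, and Saskia: £16,500 each.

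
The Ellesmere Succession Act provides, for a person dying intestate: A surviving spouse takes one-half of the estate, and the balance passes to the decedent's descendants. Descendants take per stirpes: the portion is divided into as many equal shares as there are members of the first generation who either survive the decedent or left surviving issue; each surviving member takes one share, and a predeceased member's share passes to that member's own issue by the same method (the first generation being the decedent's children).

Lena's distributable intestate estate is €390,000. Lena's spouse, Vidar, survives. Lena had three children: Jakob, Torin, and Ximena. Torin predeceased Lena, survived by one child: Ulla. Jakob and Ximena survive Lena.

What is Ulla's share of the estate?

Ulla receives €65,000.

Vidar takes one-half of €390,000 = €195,000. The remaining €195,000 passes to the descendants.
The descendants' portion (€195,000) is divided into 3 shares of €65,000: Jakob and Ximena each take €65,000; Torin's €65,000 share passes to Torin's issue.
Torin's share (€65,000) passes entirely to Ulla.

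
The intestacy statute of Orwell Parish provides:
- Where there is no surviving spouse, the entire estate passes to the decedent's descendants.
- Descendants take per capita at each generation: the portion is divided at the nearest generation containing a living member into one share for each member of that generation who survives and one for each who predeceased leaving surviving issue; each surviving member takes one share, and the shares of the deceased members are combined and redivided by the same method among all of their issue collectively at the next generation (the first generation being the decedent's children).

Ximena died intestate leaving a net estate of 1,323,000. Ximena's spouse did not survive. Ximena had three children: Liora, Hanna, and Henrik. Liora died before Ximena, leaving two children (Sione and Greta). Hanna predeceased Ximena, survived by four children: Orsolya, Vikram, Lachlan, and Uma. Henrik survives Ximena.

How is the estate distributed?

The entire 1,323,000 passes to the descendants.
That amount (1,323,000) is divided at the children's generation into 3 shares of 441,000. Henrik takes 441,000. The 2 shares of the deceased (Liora and Hanna) are combined into a pool of 882,000.
That pool (882,000) is divided at the grandchildren's generation equally among Sione, Greta, Orsolya, Vikram, Lachlan, and Uma: 147,000 each.

Sione: 147,000; Greta: 147,000; Orsolya: 147,000; Vikram: 147,000; Lachlan: 147,000; Uma: 147,000; Henrik: 441,000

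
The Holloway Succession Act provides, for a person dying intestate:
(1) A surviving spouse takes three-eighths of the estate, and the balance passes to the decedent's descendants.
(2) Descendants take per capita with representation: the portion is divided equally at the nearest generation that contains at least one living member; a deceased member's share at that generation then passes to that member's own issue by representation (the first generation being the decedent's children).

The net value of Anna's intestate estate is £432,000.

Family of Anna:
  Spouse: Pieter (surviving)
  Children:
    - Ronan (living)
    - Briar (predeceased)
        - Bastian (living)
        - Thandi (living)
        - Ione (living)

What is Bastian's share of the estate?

Pieter takes three-eighths of £432,000 = £162,000. The remaining £270,000 passes to the descendants.
The descendants' portion (£270,000) is divided into 2 shares of £135,000: Ronan takes £135,000; Briar's £135,000 share passes to Briar's issue.
Briar's share (£135,000) is divided into 3 shares of £45,000: Bastian, Thandi, and Ione each take £45,000.

Bastian receives £45,000.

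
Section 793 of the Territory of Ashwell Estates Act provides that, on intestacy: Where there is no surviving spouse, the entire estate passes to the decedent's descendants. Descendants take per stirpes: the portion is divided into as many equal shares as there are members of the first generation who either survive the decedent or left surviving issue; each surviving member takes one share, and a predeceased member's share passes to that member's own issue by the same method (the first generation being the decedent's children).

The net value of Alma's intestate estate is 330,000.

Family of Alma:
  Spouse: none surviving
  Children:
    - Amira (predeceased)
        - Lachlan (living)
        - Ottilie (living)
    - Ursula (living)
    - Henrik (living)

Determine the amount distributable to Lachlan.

Lachlan receives 55,000.

The entire 330,000 passes to the descendants.
That amount (330,000) is divided into 3 shares of 110,000: Ursula and Henrik each take 110,000; Amira's 110,000 share passes to Amira's issue.
Amira's share (110,000) is divided into 2 shares of 55,000: Lachlan and Ottilie each take 55,000.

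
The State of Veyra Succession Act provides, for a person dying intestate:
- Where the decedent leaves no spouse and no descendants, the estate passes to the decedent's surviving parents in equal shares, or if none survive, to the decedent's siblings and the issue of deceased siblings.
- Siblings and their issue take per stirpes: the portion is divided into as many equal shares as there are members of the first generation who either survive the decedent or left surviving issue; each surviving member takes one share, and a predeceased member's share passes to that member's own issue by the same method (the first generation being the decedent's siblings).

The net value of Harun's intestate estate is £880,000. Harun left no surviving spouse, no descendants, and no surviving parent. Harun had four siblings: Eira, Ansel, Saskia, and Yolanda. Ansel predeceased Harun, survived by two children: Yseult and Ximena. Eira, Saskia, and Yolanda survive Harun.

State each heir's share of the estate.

Eira: £220,000; Yseult: £110,000; Ximena: £110,000; Saskia: £220,000; Yolanda: £220,000

The entire £880,000 passes to the siblings and their issue.
That amount (£880,000) is divided into 4 shares of £220,000: Eira, Saskia, and Yolanda each take £220,000; Ansel's £220,000 share passes to Ansel's issue.
Ansel's share (£220,000) is divided into 2 shares of £110,000: Yseult and Ximena each take £110,000.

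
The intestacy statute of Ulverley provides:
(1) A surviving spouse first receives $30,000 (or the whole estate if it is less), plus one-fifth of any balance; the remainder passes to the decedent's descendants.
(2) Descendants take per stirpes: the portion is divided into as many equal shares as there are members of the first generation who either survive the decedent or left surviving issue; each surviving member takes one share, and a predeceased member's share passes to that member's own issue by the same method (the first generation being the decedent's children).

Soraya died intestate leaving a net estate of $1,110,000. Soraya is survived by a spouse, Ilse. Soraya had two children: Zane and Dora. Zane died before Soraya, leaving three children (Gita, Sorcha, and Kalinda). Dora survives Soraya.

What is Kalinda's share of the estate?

Kalinda receives $144,000.

Ilse first takes $30,000, leaving a balance of $1,080,000. Ilse then takes one-fifth of the balance ($216,000), for a total of $246,000. The remaining $864,000 passes to the descendants.
The descendants' portion ($864,000) is divided into 2 shares of $432,000: Dora takes $432,000; Zane's $432,000 share passes to Zane's issue.
Zane's share ($432,000) is divided into 3 shares of $144,000: Gita, Sorcha, and Kalinda each take $144,000.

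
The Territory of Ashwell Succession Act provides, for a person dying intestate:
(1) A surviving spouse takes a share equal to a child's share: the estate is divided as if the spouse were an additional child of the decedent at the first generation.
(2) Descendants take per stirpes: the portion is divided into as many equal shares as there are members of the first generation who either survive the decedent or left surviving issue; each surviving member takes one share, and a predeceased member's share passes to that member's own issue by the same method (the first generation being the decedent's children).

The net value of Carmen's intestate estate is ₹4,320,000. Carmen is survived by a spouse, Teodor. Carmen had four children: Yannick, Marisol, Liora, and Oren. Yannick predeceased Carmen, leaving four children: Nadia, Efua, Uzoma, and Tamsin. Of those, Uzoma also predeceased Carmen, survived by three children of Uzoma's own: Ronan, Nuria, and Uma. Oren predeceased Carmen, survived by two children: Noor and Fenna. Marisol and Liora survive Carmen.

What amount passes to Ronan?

The spouse counts as an additional share at the children's level, so there are 5 primary shares of ₹864,000. Teodor takes one such share (₹864,000).
The children's combined portion (₹3,456,000) is divided into 4 shares of ₹864,000: Marisol and Liora each take ₹864,000; Yannick's ₹864,000 share passes to Yannick's issue; Oren's ₹864,000 share passes to Oren's issue.
Yannick's share (₹864,000) is divided into 4 shares of ₹216,000: Nadia, Efua, and Tamsin each take ₹216,000; Uzoma's ₹216,000 share passes to Uzoma's issue.
Uzoma's share (₹216,000) is divided into 3 shares of ₹72,000: Ronan, Nuria, and Uma each take ₹72,000.
Oren's share (₹864,000) is divided into 2 shares of ₹432,000: Noor and Fenna each take ₹432,000.

Ronan receives ₹72,000.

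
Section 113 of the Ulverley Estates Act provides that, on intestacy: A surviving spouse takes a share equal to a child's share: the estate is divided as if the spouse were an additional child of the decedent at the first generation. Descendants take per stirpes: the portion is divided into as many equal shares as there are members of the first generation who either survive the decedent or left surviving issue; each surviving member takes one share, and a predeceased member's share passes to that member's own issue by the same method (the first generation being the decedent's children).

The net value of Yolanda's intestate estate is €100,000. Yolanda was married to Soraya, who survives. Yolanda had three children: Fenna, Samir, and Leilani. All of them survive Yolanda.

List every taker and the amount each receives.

The spouse counts as an additional share at the children's level, so there are 4 primary shares of €25,000. Soraya takes one such share (€25,000).
The children's combined portion (€75,000) is divided into 3 shares of €25,000: Fenna, Samir, and Leilani each take €25,000.

Soraya: €25,000; Fenna: €25,000; Samir: €25,000; Leilani: €25,000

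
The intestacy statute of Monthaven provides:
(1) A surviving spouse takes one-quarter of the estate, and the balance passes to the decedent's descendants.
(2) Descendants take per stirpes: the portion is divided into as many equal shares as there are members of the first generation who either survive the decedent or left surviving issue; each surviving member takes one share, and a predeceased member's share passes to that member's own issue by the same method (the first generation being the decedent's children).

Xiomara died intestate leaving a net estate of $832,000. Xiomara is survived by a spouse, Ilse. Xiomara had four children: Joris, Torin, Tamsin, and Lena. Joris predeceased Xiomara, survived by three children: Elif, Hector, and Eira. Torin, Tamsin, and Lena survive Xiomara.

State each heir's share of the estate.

Ilse: $208,000; Elif: $52,000; Hector: $52,000; Eira: $52,000; Torin: $156,000; Tamsin: $156,000; Lena: $156,000

Ilse takes one-quarter of $832,000 = $208,000. The remaining $624,000 passes to the descendants.
The descendants' portion ($624,000) is divided into 4 shares of $156,000: Torin, Tamsin, and Lena each take $156,000; Joris's $156,000 share passes to Joris's issue.
Joris's share ($156,000) is divided into 3 shares of $52,000: Elif, Hector, and Eira each take $52,000.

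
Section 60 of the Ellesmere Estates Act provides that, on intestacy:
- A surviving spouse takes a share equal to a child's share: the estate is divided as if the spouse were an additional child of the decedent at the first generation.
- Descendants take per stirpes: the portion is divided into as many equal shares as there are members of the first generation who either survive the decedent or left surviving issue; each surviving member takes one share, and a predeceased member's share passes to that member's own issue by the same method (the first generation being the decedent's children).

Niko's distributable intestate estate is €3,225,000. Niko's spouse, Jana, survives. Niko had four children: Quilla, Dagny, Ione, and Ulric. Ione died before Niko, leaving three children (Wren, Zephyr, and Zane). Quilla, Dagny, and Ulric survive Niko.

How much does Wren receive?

The spouse counts as an additional share at the children's level, so there are 5 primary shares of €645,000. Jana takes one such share (€645,000).
The children's combined portion (€2,580,000) is divided into 4 shares of €645,000: Quilla, Dagny, and Ulric each take €645,000; Ione's €645,000 share passes to Ione's issue.
Ione's share (€645,000) is divided into 3 shares of €215,000: Wren, Zephyr, and Zane each take €215,000.

Wren receives €215,000.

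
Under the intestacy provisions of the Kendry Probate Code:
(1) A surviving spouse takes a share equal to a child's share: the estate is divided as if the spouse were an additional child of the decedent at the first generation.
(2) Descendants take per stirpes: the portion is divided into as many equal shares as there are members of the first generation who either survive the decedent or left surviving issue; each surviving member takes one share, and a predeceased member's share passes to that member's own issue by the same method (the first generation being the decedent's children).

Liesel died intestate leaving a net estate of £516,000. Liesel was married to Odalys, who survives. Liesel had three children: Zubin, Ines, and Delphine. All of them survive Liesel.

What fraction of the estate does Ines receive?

Ines receives 1/4 of the estate.

The spouse counts as an additional share at the children's level, so there are 4 primary shares of £129,000. Odalys takes one such share (£129,000).
The children's combined portion (£387,000) is divided into 3 shares of £129,000: Zubin, Ines, and Delphine each take £129,000.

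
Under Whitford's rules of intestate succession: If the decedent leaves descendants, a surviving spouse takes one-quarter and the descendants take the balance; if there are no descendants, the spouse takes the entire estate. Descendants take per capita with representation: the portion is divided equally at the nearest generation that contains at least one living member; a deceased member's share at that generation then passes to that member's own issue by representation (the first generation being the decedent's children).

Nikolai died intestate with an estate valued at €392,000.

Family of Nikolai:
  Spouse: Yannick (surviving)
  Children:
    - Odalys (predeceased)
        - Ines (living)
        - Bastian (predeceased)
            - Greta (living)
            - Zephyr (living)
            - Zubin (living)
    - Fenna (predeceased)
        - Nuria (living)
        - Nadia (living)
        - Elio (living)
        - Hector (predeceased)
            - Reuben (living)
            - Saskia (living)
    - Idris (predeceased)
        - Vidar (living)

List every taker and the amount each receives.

Yannick: €98,000; Ines: €42,000; Greta: €14,000; Zephyr: €14,000; Zubin: €14,000; Nuria: €42,000; Nadia: €42,000; Elio: €42,000; Reuben: €21,000; Saskia: €21,000; Vidar: €42,000

Yannick takes one-quarter of €392,000 = €98,000. The remaining €294,000 passes to the descendants.
No child survives, so the initial division is made at the grandchildren's generation.
The descendants' portion (€294,000) is divided into 7 shares of €42,000: Ines, Nuria, Nadia, Elio, and Vidar each take €42,000; Bastian's €42,000 share passes to Bastian's issue; Hector's €42,000 share passes to Hector's issue.
Bastian's share (€42,000) is divided into 3 shares of €14,000: Greta, Zephyr, and Zubin each take €14,000.
Hector's share (€42,000) is divided into 2 shares of €21,000: Reuben and Saskia each take €21,000.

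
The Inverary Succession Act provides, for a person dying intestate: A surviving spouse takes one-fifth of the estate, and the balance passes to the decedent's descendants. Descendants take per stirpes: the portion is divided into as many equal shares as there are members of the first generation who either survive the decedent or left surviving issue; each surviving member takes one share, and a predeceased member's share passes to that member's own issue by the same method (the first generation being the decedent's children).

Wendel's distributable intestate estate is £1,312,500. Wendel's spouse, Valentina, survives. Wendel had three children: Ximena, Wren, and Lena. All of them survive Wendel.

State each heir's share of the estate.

Valentina: £262,500; Ximena: £350,000; Wren: £350,000; Lena: £350,000

Valentina takes one-fifth of £1,312,500 = £262,500. The remaining £1,050,000 passes to the descendants.
The descendants' portion (£1,050,000) is divided into 3 shares of £350,000: Ximena, Wren, and Lena each take £350,000.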